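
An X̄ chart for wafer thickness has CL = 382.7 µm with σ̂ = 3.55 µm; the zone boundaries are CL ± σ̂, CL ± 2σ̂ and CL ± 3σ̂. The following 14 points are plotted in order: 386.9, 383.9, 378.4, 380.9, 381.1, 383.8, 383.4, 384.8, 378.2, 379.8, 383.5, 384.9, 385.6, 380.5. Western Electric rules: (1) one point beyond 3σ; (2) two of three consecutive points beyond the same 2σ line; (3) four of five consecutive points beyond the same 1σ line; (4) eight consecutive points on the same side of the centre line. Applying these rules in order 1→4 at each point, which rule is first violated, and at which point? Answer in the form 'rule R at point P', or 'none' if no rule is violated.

none

Zone of each point (C = within 1σ̂, B = 1σ̂–2σ̂, A = 2σ̂–3σ̂, * = beyond 3σ̂; sign = side of CL): 1:+B, 2:+C, 3:-B, 4:-C, 5:-C, 6:+C, 7:+C, 8:+C, 9:-B, 10:-C, 11:+C, 12:+C, 13:+C, 14:-C
No rule fires across all 14 points.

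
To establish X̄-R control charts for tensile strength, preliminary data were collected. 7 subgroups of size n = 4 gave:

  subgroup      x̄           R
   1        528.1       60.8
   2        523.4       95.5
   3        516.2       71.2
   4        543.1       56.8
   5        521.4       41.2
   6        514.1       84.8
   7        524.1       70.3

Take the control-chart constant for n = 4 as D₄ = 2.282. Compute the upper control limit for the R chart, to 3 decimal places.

R̄ = (60.8 + 95.5 + 71.2 + 56.8 + 41.2 + 84.8 + 70.3) / 7 = 480.6000 / 7 = 68.6571
UCL_R = D₄·R̄ = 2.282 × 68.6571 = 156.6756

156.676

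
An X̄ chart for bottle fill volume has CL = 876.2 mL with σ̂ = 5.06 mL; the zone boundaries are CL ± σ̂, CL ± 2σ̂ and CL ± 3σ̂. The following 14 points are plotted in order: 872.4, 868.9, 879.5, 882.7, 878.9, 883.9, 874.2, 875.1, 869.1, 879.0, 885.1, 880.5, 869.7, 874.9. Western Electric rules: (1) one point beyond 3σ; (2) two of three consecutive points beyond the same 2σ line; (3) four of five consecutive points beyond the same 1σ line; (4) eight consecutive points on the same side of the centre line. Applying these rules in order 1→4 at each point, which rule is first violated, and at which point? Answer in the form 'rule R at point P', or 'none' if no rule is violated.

none

Zone of each point (C = within 1σ̂, B = 1σ̂–2σ̂, A = 2σ̂–3σ̂, * = beyond 3σ̂; sign = side of CL): 1:-C, 2:-B, 3:+C, 4:+B, 5:+C, 6:+B, 7:-C, 8:-C, 9:-B, 10:+C, 11:+B, 12:+C, 13:-B, 14:-C
No rule fires across all 14 points.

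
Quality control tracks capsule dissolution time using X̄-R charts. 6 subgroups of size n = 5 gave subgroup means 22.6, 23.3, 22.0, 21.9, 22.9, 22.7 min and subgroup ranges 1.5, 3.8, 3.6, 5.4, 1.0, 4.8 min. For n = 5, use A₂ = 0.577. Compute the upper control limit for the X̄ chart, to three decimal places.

X̄̄ = (22.6 + 23.3 + 22.0 + 21.9 + 22.9 + 22.7) / 6 = 135.4000 / 6 = 22.5667
R̄ = (1.5 + 3.8 + 3.6 + 5.4 + 1.0 + 4.8) / 6 = 20.1000 / 6 = 3.3500
UCL = X̄̄ + A₂·R̄ = 22.5667 + 0.577 × 3.3500 = 24.4996

24.500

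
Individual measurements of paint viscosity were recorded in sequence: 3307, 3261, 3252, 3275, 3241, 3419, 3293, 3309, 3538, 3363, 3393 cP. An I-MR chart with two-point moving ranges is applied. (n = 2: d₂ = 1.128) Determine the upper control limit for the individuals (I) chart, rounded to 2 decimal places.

3562.23

X̄ = (3307 + 3261 + 3252 + 3275 + 3241 + 3419 + 3293 + 3309 + 3538 + 3363 + 3393) / 11 = 3331.9091
Moving ranges: 46, 9, 23, 34, 178, 126, 16, 229, 175, 30; M̄R̄ = 866.0000 / 10 = 86.6000
UCL = X̄ + 3·M̄R̄/d₂ = 3331.9091 + 3 × 86.6000 / 1.128 = 3562.2282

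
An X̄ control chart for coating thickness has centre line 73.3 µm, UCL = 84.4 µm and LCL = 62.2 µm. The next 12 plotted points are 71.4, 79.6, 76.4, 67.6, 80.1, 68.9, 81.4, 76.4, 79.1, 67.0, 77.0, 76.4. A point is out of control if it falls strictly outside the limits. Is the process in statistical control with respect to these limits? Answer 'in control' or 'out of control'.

All 12 points lie within [62.2, 84.4].

in control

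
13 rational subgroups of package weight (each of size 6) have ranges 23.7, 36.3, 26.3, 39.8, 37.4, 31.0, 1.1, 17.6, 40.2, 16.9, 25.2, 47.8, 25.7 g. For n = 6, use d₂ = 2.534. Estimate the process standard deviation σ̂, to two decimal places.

11.20

R̄ = (23.7 + 36.3 + 26.3 + 39.8 + 37.4 + 31.0 + 1.1 + 17.6 + 40.2 + 16.9 + 25.2 + 47.8 + 25.7) / 13 = 28.3846
σ̂ = R̄ / d₂ = 28.3846 / 2.534 = 11.2015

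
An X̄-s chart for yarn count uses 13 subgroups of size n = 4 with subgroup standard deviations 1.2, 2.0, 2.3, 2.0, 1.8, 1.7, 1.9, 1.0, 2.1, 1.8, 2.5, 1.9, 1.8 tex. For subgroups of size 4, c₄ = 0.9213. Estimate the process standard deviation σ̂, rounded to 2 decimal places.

2.00

s̄ = (1.2 + 2.0 + 2.3 + 2.0 + 1.8 + 1.7 + 1.9 + 1.0 + 2.1 + 1.8 + 2.5 + 1.9 + 1.8) / 13 = 1.8462
σ̂ = s̄ / c₄ = 1.8462 / 0.9213 = 2.0039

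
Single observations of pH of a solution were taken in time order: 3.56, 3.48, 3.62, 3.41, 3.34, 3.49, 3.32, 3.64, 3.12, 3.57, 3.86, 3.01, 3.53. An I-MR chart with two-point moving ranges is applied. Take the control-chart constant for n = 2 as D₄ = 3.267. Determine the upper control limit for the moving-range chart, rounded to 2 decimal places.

1.03

Moving ranges: 0.08, 0.14, 0.21, 0.07, 0.15, 0.17, 0.32, 0.52, 0.45, 0.29, 0.85, 0.52; M̄R̄ = 3.7700 / 12 = 0.3142
UCL_MR = D₄·M̄R̄ = 3.267 × 0.3142 = 1.0264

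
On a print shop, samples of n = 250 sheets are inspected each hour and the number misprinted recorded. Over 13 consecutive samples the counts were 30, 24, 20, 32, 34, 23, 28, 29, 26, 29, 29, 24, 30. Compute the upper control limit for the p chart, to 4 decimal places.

p̄ = Σdᵢ / (k·n) = 358 / (13 × 250) = 0.11015
UCL = p̄ + 3·√(p̄(1−p̄)/n) = 0.11015 + 3 × √(0.11015×0.88985/250) = 0.11015 + 3 × 0.01980 = 0.16956

0.1696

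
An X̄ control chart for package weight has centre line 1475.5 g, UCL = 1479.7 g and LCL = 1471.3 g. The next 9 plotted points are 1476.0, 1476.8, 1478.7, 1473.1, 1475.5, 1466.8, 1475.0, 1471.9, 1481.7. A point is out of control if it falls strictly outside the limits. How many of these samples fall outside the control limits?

2

Compare each point to [1471.3, 1479.7]: sample 6 = 1466.8 < LCL; sample 9 = 1481.7 > UCL.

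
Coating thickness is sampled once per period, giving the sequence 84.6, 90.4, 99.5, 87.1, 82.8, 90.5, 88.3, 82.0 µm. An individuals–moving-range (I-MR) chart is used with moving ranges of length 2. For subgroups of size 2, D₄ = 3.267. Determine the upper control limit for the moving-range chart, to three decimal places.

22.309

Moving ranges: 5.8, 9.1, 12.4, 4.3, 7.7, 2.2, 6.3; M̄R̄ = 47.8000 / 7 = 6.8286
UCL_MR = D₄·M̄R̄ = 3.267 × 6.8286 = 22.3089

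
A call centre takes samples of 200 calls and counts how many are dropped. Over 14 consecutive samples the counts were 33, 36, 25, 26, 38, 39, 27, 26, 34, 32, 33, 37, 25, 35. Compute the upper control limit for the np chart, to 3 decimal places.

47.383

p̄ = Σdᵢ / (k·n) = 446 / (14 × 200) = 0.15929
UCL = np̄ + 3·√(np̄(1−p̄)) = 31.8571 + 3 × √(31.8571×0.84071) = 31.8571 + 3 × 5.1752 = 47.3828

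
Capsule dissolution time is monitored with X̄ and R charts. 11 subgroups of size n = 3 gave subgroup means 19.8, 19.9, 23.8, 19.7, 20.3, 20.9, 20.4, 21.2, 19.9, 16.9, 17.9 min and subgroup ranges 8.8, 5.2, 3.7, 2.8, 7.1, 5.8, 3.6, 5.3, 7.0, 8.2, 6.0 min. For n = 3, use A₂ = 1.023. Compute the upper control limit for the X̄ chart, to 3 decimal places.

25.969

X̄̄ = (19.8 + 19.9 + 23.8 + 19.7 + 20.3 + 20.9 + 20.4 + 21.2 + 19.9 + 16.9 + 17.9) / 11 = 220.7000 / 11 = 20.0636
R̄ = (8.8 + 5.2 + 3.7 + 2.8 + 7.1 + 5.8 + 3.6 + 5.3 + 7.0 + 8.2 + 6.0) / 11 = 63.5000 / 11 = 5.7727
UCL = X̄̄ + A₂·R̄ = 20.0636 + 1.023 × 5.7727 = 25.9691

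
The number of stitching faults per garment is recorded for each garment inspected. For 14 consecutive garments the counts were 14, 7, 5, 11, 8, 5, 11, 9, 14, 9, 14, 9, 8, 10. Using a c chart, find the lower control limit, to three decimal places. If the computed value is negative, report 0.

c̄ = (14 + 7 + 5 + 11 + 8 + 5 + 11 + 9 + 14 + 9 + 14 + 9 + 8 + 10) / 14 = 134 / 14 = 9.5714
LCL = c̄ − 3√c̄ = 9.5714 − 3 × 3.0938 = 0.2901

0.290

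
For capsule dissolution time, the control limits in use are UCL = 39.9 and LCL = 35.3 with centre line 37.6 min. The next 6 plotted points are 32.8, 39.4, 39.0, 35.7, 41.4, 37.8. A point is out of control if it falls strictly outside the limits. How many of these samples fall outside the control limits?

2

Compare each point to [35.3, 39.9]: sample 1 = 32.8 < LCL; sample 5 = 41.4 > UCL.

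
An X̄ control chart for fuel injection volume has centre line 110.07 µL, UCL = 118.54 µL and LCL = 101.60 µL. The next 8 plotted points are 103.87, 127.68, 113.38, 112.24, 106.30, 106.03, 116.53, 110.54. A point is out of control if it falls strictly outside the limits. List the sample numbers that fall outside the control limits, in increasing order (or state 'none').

2

Compare each point to [101.60, 118.54]: sample 2 = 127.68 > UCL.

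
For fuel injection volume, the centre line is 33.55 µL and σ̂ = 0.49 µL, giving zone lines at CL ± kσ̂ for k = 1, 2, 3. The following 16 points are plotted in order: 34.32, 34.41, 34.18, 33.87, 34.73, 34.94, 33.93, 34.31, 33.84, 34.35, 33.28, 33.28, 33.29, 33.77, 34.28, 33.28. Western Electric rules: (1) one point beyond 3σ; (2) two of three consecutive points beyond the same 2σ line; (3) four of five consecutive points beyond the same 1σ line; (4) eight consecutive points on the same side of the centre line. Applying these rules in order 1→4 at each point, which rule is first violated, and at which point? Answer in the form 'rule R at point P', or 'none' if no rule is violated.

Zone of each point (C = within 1σ̂, B = 1σ̂–2σ̂, A = 2σ̂–3σ̂, * = beyond 3σ̂; sign = side of CL): 1:+B, 2:+B, 3:+B, 4:+C, 5:+A, 6:+A, 7:+C, 8:+B, 9:+C, 10:+B, 11:-C, 12:-C, 13:-C, 14:+C, 15:+B, 16:-C
Rule 3 (four of five consecutive points beyond the same 1σ limit) is satisfied at point 5.

rule 3 at point 5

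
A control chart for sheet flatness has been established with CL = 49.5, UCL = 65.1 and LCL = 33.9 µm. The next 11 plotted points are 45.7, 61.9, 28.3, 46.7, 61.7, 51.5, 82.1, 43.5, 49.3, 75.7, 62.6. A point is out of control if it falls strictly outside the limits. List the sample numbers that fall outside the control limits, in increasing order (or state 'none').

3, 7, 10

Compare each point to [33.9, 65.1]: sample 3 = 28.3 < LCL; sample 7 = 82.1 > UCL; sample 10 = 75.7 > UCL.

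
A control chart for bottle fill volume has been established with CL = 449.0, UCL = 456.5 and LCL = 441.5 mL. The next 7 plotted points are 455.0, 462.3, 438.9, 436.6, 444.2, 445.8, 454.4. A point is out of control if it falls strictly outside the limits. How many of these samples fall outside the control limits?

3

Compare each point to [441.5, 456.5]: sample 2 = 462.3 > UCL; sample 3 = 438.9 < LCL; sample 4 = 436.6 < LCL.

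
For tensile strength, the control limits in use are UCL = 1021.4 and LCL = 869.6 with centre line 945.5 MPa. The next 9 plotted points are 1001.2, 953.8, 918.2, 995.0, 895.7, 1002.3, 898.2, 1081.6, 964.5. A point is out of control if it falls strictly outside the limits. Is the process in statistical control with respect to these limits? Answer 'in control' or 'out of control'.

out of control

Compare each point to [869.6, 1021.4]: sample 8 = 1081.6 > UCL.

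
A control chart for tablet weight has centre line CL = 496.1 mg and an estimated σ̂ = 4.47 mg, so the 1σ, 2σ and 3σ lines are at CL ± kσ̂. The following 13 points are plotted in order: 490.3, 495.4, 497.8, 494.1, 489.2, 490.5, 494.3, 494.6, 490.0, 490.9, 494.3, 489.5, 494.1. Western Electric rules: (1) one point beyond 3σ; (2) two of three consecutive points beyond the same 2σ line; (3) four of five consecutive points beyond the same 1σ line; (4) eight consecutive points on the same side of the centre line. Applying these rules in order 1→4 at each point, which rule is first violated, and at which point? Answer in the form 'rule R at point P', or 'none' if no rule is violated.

rule 4 at point 11

Zone of each point (C = within 1σ̂, B = 1σ̂–2σ̂, A = 2σ̂–3σ̂, * = beyond 3σ̂; sign = side of CL): 1:-B, 2:-C, 3:+C, 4:-C, 5:-B, 6:-B, 7:-C, 8:-C, 9:-B, 10:-B, 11:-C, 12:-B, 13:-C
Rule 4 (eight consecutive points on the same side of the centre line) is satisfied at point 11.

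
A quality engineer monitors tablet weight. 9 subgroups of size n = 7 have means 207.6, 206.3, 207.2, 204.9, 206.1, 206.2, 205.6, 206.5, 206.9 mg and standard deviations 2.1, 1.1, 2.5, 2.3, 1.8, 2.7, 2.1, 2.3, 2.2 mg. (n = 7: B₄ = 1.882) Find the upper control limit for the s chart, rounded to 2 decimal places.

s̄ = (2.1 + 1.1 + 2.5 + 2.3 + 1.8 + 2.7 + 2.1 + 2.3 + 2.2) / 9 = 2.1222
UCL_s = B₄·s̄ = 1.882 × 2.1222 = 3.9940

3.99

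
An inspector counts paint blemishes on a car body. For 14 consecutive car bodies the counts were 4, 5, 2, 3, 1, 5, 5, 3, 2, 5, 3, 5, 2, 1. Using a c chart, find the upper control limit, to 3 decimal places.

8.724

c̄ = (4 + 5 + 2 + 3 + 1 + 5 + 5 + 3 + 2 + 5 + 3 + 5 + 2 + 1) / 14 = 46 / 14 = 3.2857
UCL = c̄ + 3√c̄ = 3.2857 + 3 × √3.2857 = 3.2857 + 3 × 1.8127 = 8.7237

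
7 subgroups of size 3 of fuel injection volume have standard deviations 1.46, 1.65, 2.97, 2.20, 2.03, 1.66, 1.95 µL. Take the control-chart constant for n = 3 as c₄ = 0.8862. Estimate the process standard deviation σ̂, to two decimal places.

2.24

s̄ = (1.46 + 1.65 + 2.97 + 2.20 + 2.03 + 1.66 + 1.95) / 7 = 1.9886
σ̂ = s̄ / c₄ = 1.9886 / 0.8862 = 2.2439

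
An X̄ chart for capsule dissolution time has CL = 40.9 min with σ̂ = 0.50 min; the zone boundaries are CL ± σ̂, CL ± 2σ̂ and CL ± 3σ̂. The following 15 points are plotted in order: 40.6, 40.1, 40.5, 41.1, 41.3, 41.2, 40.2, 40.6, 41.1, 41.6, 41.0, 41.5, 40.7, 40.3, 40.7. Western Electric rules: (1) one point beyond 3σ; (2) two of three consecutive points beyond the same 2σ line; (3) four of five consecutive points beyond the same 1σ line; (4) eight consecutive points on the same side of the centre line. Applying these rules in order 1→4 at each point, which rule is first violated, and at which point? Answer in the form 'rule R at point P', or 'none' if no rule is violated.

none

Zone of each point (C = within 1σ̂, B = 1σ̂–2σ̂, A = 2σ̂–3σ̂, * = beyond 3σ̂; sign = side of CL): 1:-C, 2:-B, 3:-C, 4:+C, 5:+C, 6:+C, 7:-B, 8:-C, 9:+C, 10:+B, 11:+C, 12:+B, 13:-C, 14:-B, 15:-C
No rule fires across all 15 points.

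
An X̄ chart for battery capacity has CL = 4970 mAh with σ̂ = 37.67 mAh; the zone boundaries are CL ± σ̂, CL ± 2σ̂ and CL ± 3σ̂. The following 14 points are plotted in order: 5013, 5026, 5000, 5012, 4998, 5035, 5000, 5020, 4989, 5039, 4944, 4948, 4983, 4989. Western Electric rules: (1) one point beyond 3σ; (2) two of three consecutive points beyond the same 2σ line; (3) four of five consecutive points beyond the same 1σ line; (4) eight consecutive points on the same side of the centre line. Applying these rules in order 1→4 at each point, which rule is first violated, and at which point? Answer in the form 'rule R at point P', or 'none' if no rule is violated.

rule 4 at point 8

Zone of each point (C = within 1σ̂, B = 1σ̂–2σ̂, A = 2σ̂–3σ̂, * = beyond 3σ̂; sign = side of CL): 1:+B, 2:+B, 3:+C, 4:+B, 5:+C, 6:+B, 7:+C, 8:+B, 9:+C, 10:+B, 11:-C, 12:-C, 13:+C, 14:+C
Rule 4 (eight consecutive points on the same side of the centre line) is satisfied at point 8.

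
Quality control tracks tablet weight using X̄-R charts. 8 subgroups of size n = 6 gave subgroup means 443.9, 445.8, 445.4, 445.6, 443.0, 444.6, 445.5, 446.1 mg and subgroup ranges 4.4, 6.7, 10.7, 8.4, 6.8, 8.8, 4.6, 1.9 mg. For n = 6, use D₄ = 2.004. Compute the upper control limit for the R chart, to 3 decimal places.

R̄ = (4.4 + 6.7 + 10.7 + 8.4 + 6.8 + 8.8 + 4.6 + 1.9) / 8 = 52.3000 / 8 = 6.5375
UCL_R = D₄·R̄ = 2.004 × 6.5375 = 13.1011

13.101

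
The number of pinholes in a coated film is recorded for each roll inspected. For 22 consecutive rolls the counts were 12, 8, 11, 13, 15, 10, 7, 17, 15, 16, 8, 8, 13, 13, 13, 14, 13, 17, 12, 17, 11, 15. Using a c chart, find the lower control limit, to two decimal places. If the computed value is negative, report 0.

c̄ = (12 + 8 + 11 + 13 + 15 + 10 + 7 + 17 + 15 + 16 + 8 + 8 + 13 + 13 + 13 + 14 + 13 + 17 + 12 + 17 + 11 + 15) / 22 = 278 / 22 = 12.6364
LCL = c̄ − 3√c̄ = 12.6364 − 3 × 3.5548 = 1.9721

1.97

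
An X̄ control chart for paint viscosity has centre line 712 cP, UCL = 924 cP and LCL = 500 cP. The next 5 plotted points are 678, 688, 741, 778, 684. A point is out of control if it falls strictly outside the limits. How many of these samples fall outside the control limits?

0

All 5 points lie within [500, 924].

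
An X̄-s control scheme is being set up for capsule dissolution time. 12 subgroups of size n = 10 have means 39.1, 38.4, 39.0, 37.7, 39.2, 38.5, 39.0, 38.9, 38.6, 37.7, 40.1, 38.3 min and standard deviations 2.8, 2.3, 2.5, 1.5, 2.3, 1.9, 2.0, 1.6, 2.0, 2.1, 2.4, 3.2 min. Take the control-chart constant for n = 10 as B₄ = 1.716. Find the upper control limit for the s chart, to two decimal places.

s̄ = (2.8 + 2.3 + 2.5 + 1.5 + 2.3 + 1.9 + 2.0 + 1.6 + 2.0 + 2.1 + 2.4 + 3.2) / 12 = 2.2167
UCL_s = B₄·s̄ = 1.716 × 2.2167 = 3.8038

3.80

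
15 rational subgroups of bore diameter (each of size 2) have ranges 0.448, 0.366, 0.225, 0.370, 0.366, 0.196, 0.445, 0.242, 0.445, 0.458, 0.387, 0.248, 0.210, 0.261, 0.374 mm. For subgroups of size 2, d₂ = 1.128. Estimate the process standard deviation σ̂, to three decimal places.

0.298

R̄ = (0.448 + 0.366 + 0.225 + 0.370 + 0.366 + 0.196 + 0.445 + 0.242 + 0.445 + 0.458 + 0.387 + 0.248 + 0.210 + 0.261 + 0.374) / 15 = 0.3361
σ̂ = R̄ / d₂ = 0.3361 / 1.128 = 0.2979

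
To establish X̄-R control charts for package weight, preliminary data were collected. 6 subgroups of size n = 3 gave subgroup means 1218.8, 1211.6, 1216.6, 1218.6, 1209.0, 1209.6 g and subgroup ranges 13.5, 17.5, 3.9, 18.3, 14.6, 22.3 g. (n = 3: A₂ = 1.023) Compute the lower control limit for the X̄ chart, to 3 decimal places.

X̄̄ = (1218.8 + 1211.6 + 1216.6 + 1218.6 + 1209.0 + 1209.6) / 6 = 7284.2000 / 6 = 1214.0333
R̄ = (13.5 + 17.5 + 3.9 + 18.3 + 14.6 + 22.3) / 6 = 90.1000 / 6 = 15.0167
LCL = X̄̄ − A₂·R̄ = 1214.0333 − 1.023 × 15.0167 = 1198.6713

1198.671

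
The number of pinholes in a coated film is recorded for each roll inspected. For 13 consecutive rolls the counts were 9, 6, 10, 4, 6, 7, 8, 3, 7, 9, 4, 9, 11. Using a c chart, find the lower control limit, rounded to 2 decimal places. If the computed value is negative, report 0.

c̄ = (9 + 6 + 10 + 4 + 6 + 7 + 8 + 3 + 7 + 9 + 4 + 9 + 11) / 13 = 93 / 13 = 7.1538
LCL = c̄ − 3√c̄ = 7.1538 − 3 × 2.6747 = -0.8702 → 0 (cannot be negative)

0.00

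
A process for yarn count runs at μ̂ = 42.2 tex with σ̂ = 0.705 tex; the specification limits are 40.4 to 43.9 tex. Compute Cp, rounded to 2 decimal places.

Cp = (USL − LSL) / (6σ̂) = (43.9 − 40.4) / (6 × 0.705) = 3.5000 / 4.2300 = 0.8274

0.83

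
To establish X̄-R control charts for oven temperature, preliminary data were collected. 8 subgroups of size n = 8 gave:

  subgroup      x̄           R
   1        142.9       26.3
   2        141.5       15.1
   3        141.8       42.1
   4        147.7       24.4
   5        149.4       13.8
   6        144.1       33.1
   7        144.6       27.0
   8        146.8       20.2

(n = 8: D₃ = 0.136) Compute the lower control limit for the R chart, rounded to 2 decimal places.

R̄ = (26.3 + 15.1 + 42.1 + 24.4 + 13.8 + 33.1 + 27.0 + 20.2) / 8 = 202.0000 / 8 = 25.2500
LCL_R = D₃·R̄ = 0.136 × 25.2500 = 3.4340

3.43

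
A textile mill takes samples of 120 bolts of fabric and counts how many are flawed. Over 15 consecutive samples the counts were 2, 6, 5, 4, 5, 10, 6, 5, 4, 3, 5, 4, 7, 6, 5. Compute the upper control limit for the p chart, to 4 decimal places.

0.0982

p̄ = Σdᵢ / (k·n) = 77 / (15 × 120) = 0.04278
UCL = p̄ + 3·√(p̄(1−p̄)/n) = 0.04278 + 3 × √(0.04278×0.95722/120) = 0.04278 + 3 × 0.01847 = 0.09820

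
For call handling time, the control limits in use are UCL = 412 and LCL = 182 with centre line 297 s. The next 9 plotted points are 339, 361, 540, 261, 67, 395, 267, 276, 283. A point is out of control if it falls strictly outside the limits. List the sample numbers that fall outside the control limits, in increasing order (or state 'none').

Compare each point to [182, 412]: sample 3 = 540 > UCL; sample 5 = 67 < LCL.

3, 5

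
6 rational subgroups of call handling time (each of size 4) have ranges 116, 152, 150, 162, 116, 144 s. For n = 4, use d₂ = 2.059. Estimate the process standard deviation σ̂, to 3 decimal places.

67.994

R̄ = (116 + 152 + 150 + 162 + 116 + 144) / 6 = 140.0000
σ̂ = R̄ / d₂ = 140.0000 / 2.059 = 67.9942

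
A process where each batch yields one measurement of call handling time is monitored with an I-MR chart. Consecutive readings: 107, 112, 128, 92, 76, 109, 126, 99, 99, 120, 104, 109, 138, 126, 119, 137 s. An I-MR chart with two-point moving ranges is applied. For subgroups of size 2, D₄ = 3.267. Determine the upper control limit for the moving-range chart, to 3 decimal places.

56.192

Moving ranges: 5, 16, 36, 16, 33, 17, 27, 0, 21, 16, 5, 29, 12, 7, 18; M̄R̄ = 258.0000 / 15 = 17.2000
UCL_MR = D₄·M̄R̄ = 3.267 × 17.2000 = 56.1924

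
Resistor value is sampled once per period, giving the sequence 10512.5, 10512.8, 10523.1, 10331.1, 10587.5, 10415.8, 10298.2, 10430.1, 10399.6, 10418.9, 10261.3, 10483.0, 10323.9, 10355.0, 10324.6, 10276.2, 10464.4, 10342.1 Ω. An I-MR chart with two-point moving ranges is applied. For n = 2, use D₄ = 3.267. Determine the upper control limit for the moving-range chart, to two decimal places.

Moving ranges: 0.3, 10.3, 192.0, 256.4, 171.7, 117.6, 131.9, 30.5, 19.3, 157.6, 221.7, 159.1, 31.1, 30.4, 48.4, 188.2, 122.3; M̄R̄ = 1888.8000 / 17 = 111.1059
UCL_MR = D₄·M̄R̄ = 3.267 × 111.1059 = 362.9829

362.98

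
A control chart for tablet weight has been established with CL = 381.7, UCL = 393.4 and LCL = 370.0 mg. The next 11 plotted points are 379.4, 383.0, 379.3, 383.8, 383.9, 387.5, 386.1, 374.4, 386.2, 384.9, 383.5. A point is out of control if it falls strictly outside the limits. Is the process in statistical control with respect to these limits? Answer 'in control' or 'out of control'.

in control

All 11 points lie within [370.0, 393.4].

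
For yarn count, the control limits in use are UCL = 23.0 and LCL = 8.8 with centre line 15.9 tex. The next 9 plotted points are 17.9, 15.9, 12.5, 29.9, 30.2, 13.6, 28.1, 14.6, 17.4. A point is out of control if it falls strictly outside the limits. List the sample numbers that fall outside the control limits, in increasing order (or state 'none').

4, 5, 7

Compare each point to [8.8, 23.0]: sample 4 = 29.9 > UCL; sample 5 = 30.2 > UCL; sample 7 = 28.1 > UCL.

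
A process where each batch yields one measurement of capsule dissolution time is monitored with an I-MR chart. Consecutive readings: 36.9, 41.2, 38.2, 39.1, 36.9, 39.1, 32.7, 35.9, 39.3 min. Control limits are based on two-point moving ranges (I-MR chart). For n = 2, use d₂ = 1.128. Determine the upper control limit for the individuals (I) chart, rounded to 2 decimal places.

X̄ = (36.9 + 41.2 + 38.2 + 39.1 + 36.9 + 39.1 + 32.7 + 35.9 + 39.3) / 9 = 37.7000
Moving ranges: 4.3, 3.0, 0.9, 2.2, 2.2, 6.4, 3.2, 3.4; M̄R̄ = 25.6000 / 8 = 3.2000
UCL = X̄ + 3·M̄R̄/d₂ = 37.7000 + 3 × 3.2000 / 1.128 = 46.2106

46.21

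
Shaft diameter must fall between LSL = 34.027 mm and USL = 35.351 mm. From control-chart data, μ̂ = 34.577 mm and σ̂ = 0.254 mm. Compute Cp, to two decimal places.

Cp = (USL − LSL) / (6σ̂) = (35.351 − 34.027) / (6 × 0.254) = 1.3240 / 1.5240 = 0.8688

0.87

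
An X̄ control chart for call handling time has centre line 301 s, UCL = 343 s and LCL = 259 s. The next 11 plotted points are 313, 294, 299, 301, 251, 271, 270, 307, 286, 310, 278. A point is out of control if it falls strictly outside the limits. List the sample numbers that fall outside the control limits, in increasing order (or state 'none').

5

Compare each point to [259, 343]: sample 5 = 251 < LCL.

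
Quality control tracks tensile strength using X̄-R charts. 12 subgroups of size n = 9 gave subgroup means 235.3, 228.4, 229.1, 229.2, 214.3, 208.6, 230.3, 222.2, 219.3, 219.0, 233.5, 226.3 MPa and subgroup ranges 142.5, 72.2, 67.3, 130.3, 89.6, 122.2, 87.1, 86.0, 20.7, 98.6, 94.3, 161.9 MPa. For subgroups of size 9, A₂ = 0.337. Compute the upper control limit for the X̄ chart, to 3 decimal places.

257.558

X̄̄ = (235.3 + 228.4 + 229.1 + 229.2 + 214.3 + 208.6 + 230.3 + 222.2 + 219.3 + 219.0 + 233.5 + 226.3) / 12 = 2695.5000 / 12 = 224.6250
R̄ = (142.5 + 72.2 + 67.3 + 130.3 + 89.6 + 122.2 + 87.1 + 86.0 + 20.7 + 98.6 + 94.3 + 161.9) / 12 = 1172.7000 / 12 = 97.7250
UCL = X̄̄ + A₂·R̄ = 224.6250 + 0.337 × 97.7250 = 257.5583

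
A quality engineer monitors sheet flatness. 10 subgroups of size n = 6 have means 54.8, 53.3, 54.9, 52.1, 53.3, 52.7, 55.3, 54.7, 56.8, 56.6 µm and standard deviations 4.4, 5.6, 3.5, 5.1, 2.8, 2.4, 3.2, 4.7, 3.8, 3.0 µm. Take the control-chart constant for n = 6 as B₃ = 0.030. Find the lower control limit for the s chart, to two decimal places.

s̄ = (4.4 + 5.6 + 3.5 + 5.1 + 2.8 + 2.4 + 3.2 + 4.7 + 3.8 + 3.0) / 10 = 3.8500
LCL_s = B₃·s̄ = 0.030 × 3.8500 = 0.1155

0.12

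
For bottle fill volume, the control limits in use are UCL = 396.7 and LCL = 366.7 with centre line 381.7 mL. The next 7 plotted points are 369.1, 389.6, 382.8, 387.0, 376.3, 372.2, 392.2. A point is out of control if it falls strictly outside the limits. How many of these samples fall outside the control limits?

0

All 7 points lie within [366.7, 396.7].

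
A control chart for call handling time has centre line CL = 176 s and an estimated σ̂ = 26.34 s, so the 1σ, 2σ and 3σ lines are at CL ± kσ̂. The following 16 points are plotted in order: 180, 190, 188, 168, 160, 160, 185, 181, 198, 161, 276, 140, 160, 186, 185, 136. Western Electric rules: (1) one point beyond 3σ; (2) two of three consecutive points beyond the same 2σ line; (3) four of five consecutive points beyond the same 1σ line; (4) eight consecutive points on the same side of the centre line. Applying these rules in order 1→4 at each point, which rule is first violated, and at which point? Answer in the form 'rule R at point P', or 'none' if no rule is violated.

rule 1 at point 11

Zone of each point (C = within 1σ̂, B = 1σ̂–2σ̂, A = 2σ̂–3σ̂, * = beyond 3σ̂; sign = side of CL): 1:+C, 2:+C, 3:+C, 4:-C, 5:-C, 6:-C, 7:+C, 8:+C, 9:+C, 10:-C, 11:+*, 12:-B, 13:-C, 14:+C, 15:+C, 16:-B
Rule 1 (one point beyond the 3σ limits) is satisfied at point 11.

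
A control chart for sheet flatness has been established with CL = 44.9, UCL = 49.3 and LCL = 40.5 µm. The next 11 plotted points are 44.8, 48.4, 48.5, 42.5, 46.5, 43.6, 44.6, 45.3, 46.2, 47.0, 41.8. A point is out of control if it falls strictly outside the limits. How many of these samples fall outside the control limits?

All 11 points lie within [40.5, 49.3].

0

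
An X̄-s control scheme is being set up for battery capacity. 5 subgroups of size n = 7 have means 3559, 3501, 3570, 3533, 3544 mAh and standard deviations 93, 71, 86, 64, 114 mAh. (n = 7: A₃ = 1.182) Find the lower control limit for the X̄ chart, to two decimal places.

3440.22

X̄̄ = (3559 + 3501 + 3570 + 3533 + 3544) / 5 = 3541.4000
s̄ = (93 + 71 + 86 + 64 + 114) / 5 = 85.6000
LCL = X̄̄ − A₃·s̄ = 3541.4000 − 1.182 × 85.6000 = 3440.2208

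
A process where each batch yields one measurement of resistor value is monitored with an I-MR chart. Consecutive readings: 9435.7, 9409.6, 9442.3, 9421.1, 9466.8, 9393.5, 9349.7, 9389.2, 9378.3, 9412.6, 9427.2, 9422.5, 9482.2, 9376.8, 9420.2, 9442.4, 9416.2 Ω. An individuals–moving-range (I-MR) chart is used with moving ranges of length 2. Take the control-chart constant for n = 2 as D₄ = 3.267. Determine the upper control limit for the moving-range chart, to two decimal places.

123.27

Moving ranges: 26.1, 32.7, 21.2, 45.7, 73.3, 43.8, 39.5, 10.9, 34.3, 14.6, 4.7, 59.7, 105.4, 43.4, 22.2, 26.2; M̄R̄ = 603.7000 / 16 = 37.7313
UCL_MR = D₄·M̄R̄ = 3.267 × 37.7313 = 123.2680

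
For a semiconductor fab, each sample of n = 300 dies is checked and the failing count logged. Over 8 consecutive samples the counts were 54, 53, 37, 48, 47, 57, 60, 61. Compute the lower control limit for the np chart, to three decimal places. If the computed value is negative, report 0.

p̄ = Σdᵢ / (k·n) = 417 / (8 × 300) = 0.17375
LCL = np̄ − 3·√(np̄(1−p̄)) = 52.1250 − 3 × 6.5626 = 32.4371

32.437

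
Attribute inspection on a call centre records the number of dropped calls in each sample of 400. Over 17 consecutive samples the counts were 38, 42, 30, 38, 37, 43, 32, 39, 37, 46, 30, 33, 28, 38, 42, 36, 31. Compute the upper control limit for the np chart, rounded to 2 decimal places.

53.74

p̄ = Σdᵢ / (k·n) = 620 / (17 × 400) = 0.09118
UCL = np̄ + 3·√(np̄(1−p̄)) = 36.4706 + 3 × √(36.4706×0.90882) = 36.4706 + 3 × 5.7572 = 53.7422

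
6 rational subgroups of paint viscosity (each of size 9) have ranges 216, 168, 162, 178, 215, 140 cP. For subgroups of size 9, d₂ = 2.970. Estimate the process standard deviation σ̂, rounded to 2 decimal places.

R̄ = (216 + 168 + 162 + 178 + 215 + 140) / 6 = 179.8333
σ̂ = R̄ / d₂ = 179.8333 / 2.970 = 60.5499

60.55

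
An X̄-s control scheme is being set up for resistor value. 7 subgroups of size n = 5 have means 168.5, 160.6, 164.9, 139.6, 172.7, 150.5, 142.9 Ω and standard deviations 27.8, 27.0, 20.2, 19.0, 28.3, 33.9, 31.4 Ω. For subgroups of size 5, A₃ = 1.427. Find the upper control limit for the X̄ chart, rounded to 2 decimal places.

195.34

X̄̄ = (168.5 + 160.6 + 164.9 + 139.6 + 172.7 + 150.5 + 142.9) / 7 = 157.1000
s̄ = (27.8 + 27.0 + 20.2 + 19.0 + 28.3 + 33.9 + 31.4) / 7 = 26.8000
UCL = X̄̄ + A₃·s̄ = 157.1000 + 1.427 × 26.8000 = 195.3436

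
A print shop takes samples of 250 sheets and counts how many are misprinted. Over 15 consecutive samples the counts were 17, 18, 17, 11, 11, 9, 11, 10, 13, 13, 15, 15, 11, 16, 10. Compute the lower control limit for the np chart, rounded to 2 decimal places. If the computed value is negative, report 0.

p̄ = Σdᵢ / (k·n) = 197 / (15 × 250) = 0.05253
LCL = np̄ − 3·√(np̄(1−p̄)) = 13.1333 − 3 × 3.5275 = 2.5508

2.55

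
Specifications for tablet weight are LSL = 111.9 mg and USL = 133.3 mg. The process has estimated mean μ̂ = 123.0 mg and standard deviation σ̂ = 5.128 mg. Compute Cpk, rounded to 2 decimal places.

0.67

Cpu = (USL − μ̂) / (3σ̂) = (133.3 − 123.0) / (3 × 5.128) = 0.6695; Cpl = (μ̂ − LSL) / (3σ̂) = (123.0 − 111.9) / (3 × 5.128) = 0.7215; Cpk = min(Cpu, Cpl) = 0.6695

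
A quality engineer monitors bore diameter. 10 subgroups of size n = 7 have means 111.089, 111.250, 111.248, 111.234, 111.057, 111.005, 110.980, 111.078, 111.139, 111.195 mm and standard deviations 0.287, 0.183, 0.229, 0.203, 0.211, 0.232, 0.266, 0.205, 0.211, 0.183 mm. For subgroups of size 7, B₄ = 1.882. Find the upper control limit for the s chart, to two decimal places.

s̄ = (0.287 + 0.183 + 0.229 + 0.203 + 0.211 + 0.232 + 0.266 + 0.205 + 0.211 + 0.183) / 10 = 0.2210
UCL_s = B₄·s̄ = 1.882 × 0.2210 = 0.4159

0.42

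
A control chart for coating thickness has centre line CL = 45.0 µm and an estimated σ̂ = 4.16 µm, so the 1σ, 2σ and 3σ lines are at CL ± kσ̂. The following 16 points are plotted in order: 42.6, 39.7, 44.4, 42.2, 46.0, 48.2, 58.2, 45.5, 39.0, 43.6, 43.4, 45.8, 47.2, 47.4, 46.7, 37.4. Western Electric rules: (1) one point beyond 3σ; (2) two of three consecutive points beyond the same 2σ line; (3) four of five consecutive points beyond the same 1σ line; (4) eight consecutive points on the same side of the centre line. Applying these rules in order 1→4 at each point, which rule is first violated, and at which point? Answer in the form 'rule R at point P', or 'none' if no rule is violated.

Zone of each point (C = within 1σ̂, B = 1σ̂–2σ̂, A = 2σ̂–3σ̂, * = beyond 3σ̂; sign = side of CL): 1:-C, 2:-B, 3:-C, 4:-C, 5:+C, 6:+C, 7:+*, 8:+C, 9:-B, 10:-C, 11:-C, 12:+C, 13:+C, 14:+C, 15:+C, 16:-B
Rule 1 (one point beyond the 3σ limits) is satisfied at point 7.

rule 1 at point 7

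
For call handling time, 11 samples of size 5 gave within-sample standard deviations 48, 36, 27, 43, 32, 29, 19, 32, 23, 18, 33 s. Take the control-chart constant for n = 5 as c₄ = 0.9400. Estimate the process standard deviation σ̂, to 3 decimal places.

32.882

s̄ = (48 + 36 + 27 + 43 + 32 + 29 + 19 + 32 + 23 + 18 + 33) / 11 = 30.9091
σ̂ = s̄ / c₄ = 30.9091 / 0.9400 = 32.8820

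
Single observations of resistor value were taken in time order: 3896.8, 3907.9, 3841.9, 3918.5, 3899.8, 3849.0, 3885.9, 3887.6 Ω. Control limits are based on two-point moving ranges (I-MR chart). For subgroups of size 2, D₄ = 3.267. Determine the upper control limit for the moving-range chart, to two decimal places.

122.19

Moving ranges: 11.1, 66.0, 76.6, 18.7, 50.8, 36.9, 1.7; M̄R̄ = 261.8000 / 7 = 37.4000
UCL_MR = D₄·M̄R̄ = 3.267 × 37.4000 = 122.1858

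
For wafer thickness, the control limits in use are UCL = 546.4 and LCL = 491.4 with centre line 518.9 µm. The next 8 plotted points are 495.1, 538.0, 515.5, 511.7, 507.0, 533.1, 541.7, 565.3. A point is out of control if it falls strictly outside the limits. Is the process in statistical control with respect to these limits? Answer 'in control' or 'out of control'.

Compare each point to [491.4, 546.4]: sample 8 = 565.3 > UCL.

out of control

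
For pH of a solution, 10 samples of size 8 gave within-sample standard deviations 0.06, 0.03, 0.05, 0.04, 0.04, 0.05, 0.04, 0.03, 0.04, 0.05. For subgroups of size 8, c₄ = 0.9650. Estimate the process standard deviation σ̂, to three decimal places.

s̄ = (0.06 + 0.03 + 0.05 + 0.04 + 0.04 + 0.05 + 0.04 + 0.03 + 0.04 + 0.05) / 10 = 0.0430
σ̂ = s̄ / c₄ = 0.0430 / 0.9650 = 0.0446

0.045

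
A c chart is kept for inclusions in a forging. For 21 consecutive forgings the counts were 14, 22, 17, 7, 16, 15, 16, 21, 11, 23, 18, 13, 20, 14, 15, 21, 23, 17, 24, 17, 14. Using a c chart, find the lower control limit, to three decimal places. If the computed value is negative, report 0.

4.661

c̄ = (14 + 22 + 17 + 7 + 16 + 15 + 16 + 21 + 11 + 23 + 18 + 13 + 20 + 14 + 15 + 21 + 23 + 17 + 24 + 17 + 14) / 21 = 358 / 21 = 17.0476
LCL = c̄ − 3√c̄ = 17.0476 − 3 × 4.1289 = 4.6610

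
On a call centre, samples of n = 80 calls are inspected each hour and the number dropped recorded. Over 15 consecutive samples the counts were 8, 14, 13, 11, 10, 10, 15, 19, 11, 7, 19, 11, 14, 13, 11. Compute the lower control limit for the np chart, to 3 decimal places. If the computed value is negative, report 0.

2.689

p̄ = Σdᵢ / (k·n) = 186 / (15 × 80) = 0.15500
LCL = np̄ − 3·√(np̄(1−p̄)) = 12.4000 − 3 × 3.2370 = 2.6891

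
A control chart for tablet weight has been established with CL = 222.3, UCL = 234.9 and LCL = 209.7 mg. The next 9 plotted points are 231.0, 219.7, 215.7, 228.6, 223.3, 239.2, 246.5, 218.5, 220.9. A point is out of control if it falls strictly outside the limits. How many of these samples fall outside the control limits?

Compare each point to [209.7, 234.9]: sample 6 = 239.2 > UCL; sample 7 = 246.5 > UCL.

2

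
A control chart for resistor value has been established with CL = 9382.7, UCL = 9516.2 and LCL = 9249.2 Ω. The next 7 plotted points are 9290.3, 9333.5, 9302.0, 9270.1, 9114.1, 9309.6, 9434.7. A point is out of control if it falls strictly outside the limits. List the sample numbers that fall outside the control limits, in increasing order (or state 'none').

Compare each point to [9249.2, 9516.2]: sample 5 = 9114.1 < LCL.

5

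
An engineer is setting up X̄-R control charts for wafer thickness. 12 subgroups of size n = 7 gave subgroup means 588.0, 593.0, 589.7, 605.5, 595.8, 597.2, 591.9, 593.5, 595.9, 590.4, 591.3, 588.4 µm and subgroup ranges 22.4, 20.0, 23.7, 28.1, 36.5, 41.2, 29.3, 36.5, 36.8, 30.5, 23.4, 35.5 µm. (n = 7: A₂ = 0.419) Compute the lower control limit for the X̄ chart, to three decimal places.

580.677

X̄̄ = (588.0 + 593.0 + 589.7 + 605.5 + 595.8 + 597.2 + 591.9 + 593.5 + 595.9 + 590.4 + 591.3 + 588.4) / 12 = 7120.6000 / 12 = 593.3833
R̄ = (22.4 + 20.0 + 23.7 + 28.1 + 36.5 + 41.2 + 29.3 + 36.5 + 36.8 + 30.5 + 23.4 + 35.5) / 12 = 363.9000 / 12 = 30.3250
LCL = X̄̄ − A₂·R̄ = 593.3833 − 0.419 × 30.3250 = 580.6772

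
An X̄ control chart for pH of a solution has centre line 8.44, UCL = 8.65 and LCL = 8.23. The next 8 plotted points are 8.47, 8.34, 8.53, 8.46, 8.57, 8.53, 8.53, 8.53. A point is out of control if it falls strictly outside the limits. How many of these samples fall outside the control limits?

All 8 points lie within [8.23, 8.65].

0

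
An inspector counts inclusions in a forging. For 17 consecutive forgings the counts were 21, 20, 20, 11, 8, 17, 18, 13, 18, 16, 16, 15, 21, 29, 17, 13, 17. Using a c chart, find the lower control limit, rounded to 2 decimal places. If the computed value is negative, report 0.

4.67

c̄ = (21 + 20 + 20 + 11 + 8 + 17 + 18 + 13 + 18 + 16 + 16 + 15 + 21 + 29 + 17 + 13 + 17) / 17 = 290 / 17 = 17.0588
LCL = c̄ − 3√c̄ = 17.0588 − 3 × 4.1302 = 4.6681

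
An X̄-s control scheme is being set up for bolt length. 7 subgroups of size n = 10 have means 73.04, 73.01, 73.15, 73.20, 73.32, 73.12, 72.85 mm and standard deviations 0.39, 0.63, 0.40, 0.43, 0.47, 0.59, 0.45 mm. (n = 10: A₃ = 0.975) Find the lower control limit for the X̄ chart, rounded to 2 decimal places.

72.63

X̄̄ = (73.04 + 73.01 + 73.15 + 73.20 + 73.32 + 73.12 + 72.85) / 7 = 73.0986
s̄ = (0.39 + 0.63 + 0.40 + 0.43 + 0.47 + 0.59 + 0.45) / 7 = 0.4800
LCL = X̄̄ − A₃·s̄ = 73.0986 − 0.975 × 0.4800 = 72.6306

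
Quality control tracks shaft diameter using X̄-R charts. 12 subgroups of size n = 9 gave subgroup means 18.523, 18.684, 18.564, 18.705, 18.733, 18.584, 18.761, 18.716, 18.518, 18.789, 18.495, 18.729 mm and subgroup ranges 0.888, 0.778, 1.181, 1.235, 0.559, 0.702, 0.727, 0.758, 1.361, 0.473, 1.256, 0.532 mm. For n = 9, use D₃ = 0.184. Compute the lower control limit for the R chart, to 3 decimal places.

0.160

R̄ = (0.888 + 0.778 + 1.181 + 1.235 + 0.559 + 0.702 + 0.727 + 0.758 + 1.361 + 0.473 + 1.256 + 0.532) / 12 = 10.4500 / 12 = 0.8708
LCL_R = D₃·R̄ = 0.184 × 0.8708 = 0.1602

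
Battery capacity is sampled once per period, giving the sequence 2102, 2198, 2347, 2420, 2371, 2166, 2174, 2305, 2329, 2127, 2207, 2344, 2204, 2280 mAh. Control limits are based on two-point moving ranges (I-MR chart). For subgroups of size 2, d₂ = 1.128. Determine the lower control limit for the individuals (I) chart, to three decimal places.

1975.007

X̄ = (2102 + 2198 + 2347 + 2420 + 2371 + 2166 + 2174 + 2305 + 2329 + 2127 + 2207 + 2344 + 2204 + 2280) / 14 = 2255.2857
Moving ranges: 96, 149, 73, 49, 205, 8, 131, 24, 202, 80, 137, 140, 76; M̄R̄ = 1370.0000 / 13 = 105.3846
LCL = X̄ − 3·M̄R̄/d₂ = 2255.2857 − 3 × 105.3846 / 1.128 = 1975.0075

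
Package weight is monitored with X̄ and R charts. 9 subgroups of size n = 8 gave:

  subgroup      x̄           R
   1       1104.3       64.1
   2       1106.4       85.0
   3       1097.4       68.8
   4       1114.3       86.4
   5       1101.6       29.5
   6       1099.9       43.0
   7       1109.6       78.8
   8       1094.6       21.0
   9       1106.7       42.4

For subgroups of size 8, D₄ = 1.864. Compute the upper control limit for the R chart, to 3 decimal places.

107.491

R̄ = (64.1 + 85.0 + 68.8 + 86.4 + 29.5 + 43.0 + 78.8 + 21.0 + 42.4) / 9 = 519.0000 / 9 = 57.6667
UCL_R = D₄·R̄ = 1.864 × 57.6667 = 107.4907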